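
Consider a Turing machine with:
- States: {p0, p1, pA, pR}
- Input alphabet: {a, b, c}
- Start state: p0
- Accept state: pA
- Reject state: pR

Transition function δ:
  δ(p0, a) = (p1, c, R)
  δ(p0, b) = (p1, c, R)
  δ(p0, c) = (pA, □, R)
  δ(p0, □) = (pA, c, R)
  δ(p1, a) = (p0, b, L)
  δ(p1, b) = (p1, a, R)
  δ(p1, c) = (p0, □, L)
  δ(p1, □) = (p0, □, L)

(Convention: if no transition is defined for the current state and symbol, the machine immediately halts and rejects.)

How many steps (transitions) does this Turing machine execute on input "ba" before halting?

Execution trace:
Initial: [p0]ba
Step 1: δ(p0, b) = (p1, c, R) → c[p1]a
Step 2: δ(p1, a) = (p0, b, L) → [p0]cb
Step 3: δ(p0, c) = (pA, □, R) → □[pA]b

The machine reaches the accept state pA and halts.

The machine executed 3 steps before halting.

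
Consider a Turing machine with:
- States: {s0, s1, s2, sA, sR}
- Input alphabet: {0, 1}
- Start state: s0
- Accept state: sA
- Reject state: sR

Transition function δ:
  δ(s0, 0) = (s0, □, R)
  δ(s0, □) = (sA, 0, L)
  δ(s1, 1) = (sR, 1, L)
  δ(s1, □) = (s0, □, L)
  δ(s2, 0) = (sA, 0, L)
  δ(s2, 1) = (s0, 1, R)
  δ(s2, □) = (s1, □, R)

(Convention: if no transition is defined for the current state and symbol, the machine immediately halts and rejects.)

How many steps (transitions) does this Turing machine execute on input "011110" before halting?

Execution trace:
Initial: [s0]011110
Step 1: δ(s0, 0) = (s0, □, R) → □[s0]11110

No transition is defined for δ(s0, 1). By convention the machine halts and rejects.

The machine executed 1 step before halting.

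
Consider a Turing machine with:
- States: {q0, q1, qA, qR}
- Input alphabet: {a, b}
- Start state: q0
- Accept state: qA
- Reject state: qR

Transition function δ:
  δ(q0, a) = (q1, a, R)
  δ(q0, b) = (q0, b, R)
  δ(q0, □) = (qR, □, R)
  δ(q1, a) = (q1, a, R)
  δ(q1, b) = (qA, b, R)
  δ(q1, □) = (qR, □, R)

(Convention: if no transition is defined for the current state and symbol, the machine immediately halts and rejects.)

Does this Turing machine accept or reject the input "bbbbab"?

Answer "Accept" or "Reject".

Execution trace:
Initial: [q0]bbbbab
Step 1: δ(q0, b) = (q0, b, R) → b[q0]bbbab
Step 2: δ(q0, b) = (q0, b, R) → bb[q0]bbab
Step 3: δ(q0, b) = (q0, b, R) → bbb[q0]bab
Step 4: δ(q0, b) = (q0, b, R) → bbbb[q0]ab
Step 5: δ(q0, a) = (q1, a, R) → bbbba[q1]b
Step 6: δ(q1, b) = (qA, b, R) → bbbbab[qA]□

The machine reaches the accept state qA and halts.

Answer: Accept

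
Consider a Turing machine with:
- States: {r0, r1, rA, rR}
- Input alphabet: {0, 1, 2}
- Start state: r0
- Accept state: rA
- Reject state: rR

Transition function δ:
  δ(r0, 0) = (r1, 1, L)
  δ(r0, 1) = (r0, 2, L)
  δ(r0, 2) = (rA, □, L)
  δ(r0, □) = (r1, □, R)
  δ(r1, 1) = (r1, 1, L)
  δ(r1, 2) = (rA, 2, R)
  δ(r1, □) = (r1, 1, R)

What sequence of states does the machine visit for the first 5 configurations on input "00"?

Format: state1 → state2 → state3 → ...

Execution trace:
Initial: [r0]00
Step 1: δ(r0, 0) = (r1, 1, L) → [r1]□10
Step 2: δ(r1, □) = (r1, 1, R) → 1[r1]10
Step 3: δ(r1, 1) = (r1, 1, L) → [r1]110
Step 4: δ(r1, 1) = (r1, 1, L) → [r1]□110

State sequence: r0 → r1 → r1 → r1 → r1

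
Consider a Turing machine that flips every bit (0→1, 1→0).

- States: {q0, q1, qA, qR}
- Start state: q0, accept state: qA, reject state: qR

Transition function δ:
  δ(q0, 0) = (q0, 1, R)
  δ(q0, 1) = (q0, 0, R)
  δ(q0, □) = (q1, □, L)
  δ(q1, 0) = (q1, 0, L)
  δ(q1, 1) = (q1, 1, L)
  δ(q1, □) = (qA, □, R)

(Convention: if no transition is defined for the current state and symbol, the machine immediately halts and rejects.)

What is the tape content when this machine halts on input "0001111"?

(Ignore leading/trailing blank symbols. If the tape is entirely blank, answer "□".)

Execution trace:
Initial: [q0]0001111
Step 1: δ(q0, 0) = (q0, 1, R) → 1[q0]001111
Step 2: δ(q0, 0) = (q0, 1, R) → 11[q0]01111
Step 3: δ(q0, 0) = (q0, 1, R) → 111[q0]1111
Step 4: δ(q0, 1) = (q0, 0, R) → 1110[q0]111
Step 5: δ(q0, 1) = (q0, 0, R) → 11100[q0]11
Step 6: δ(q0, 1) = (q0, 0, R) → 111000[q0]1
Step 7: δ(q0, 1) = (q0, 0, R) → 1110000[q0]□
Step 8: δ(q0, □) = (q1, □, L) → 111000[q1]0□
Step 9: δ(q1, 0) = (q1, 0, L) → 11100[q1]00□
Step 10: δ(q1, 0) = (q1, 0, L) → 1110[q1]000□
Step 11: δ(q1, 0) = (q1, 0, L) → 111[q1]0000□
Step 12: δ(q1, 0) = (q1, 0, L) → 11[q1]10000□
Step 13: δ(q1, 1) = (q1, 1, L) → 1[q1]110000□
Step 14: δ(q1, 1) = (q1, 1, L) → [q1]1110000□
Step 15: δ(q1, 1) = (q1, 1, L) → [q1]□1110000□
Step 16: δ(q1, □) = (qA, □, R) → □[qA]1110000□

The machine reaches the accept state qA and halts.

Final tape (ignoring leading/trailing blanks): 1110000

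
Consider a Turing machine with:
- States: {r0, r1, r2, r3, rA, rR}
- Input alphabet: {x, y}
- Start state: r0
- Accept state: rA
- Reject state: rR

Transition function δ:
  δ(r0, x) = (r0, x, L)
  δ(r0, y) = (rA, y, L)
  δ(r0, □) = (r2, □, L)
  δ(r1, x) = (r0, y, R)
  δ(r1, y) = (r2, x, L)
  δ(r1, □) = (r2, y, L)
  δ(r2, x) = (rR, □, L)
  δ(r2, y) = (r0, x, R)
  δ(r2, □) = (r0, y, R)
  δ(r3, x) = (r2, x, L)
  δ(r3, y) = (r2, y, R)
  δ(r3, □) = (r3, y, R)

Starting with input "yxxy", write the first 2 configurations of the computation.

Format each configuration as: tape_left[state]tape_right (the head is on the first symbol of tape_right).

Transitions applied:
Step 1: δ(r0, y) = (rA, y, L)

The first 2 configurations are:
[r0]yxxy ⊢ [rA]□yxxy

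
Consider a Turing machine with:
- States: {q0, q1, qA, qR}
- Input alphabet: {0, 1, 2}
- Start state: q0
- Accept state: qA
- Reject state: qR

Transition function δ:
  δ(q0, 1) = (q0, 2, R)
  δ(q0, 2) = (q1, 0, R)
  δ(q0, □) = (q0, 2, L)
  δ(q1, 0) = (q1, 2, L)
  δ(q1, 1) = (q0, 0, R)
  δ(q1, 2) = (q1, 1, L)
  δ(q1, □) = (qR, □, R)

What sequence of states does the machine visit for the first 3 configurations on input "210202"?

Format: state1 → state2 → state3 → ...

Execution trace:
Initial: [q0]210202
Step 1: δ(q0, 2) = (q1, 0, R) → 0[q1]10202
Step 2: δ(q1, 1) = (q0, 0, R) → 00[q0]0202

No transition is defined for δ(q0, 0). By convention the machine halts and rejects.

State sequence: q0 → q1 → q0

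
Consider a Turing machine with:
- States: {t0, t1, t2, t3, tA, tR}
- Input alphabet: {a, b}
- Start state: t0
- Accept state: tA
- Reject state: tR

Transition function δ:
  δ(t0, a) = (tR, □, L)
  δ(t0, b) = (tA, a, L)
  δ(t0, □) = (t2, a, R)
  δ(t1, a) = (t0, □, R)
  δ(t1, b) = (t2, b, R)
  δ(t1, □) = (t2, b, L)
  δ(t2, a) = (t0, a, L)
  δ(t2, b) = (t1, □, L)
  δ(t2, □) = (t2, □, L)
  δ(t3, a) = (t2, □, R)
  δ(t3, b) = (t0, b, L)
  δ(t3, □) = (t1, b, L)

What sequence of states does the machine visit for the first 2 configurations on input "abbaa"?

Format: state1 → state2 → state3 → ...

Execution trace:
Initial: [t0]abbaa
Step 1: δ(t0, a) = (tR, □, L) → [tR]□□bbaa

The machine reaches the reject state tR and halts.

State sequence: t0 → tR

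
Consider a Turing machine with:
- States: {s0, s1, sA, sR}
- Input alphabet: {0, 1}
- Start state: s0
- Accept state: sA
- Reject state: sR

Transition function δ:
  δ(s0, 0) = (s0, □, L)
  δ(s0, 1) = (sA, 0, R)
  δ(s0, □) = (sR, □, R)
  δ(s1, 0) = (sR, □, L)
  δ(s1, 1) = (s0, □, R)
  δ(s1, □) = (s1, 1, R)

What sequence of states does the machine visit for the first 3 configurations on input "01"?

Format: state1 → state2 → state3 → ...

Execution trace:
Initial: [s0]01
Step 1: δ(s0, 0) = (s0, □, L) → [s0]□□1
Step 2: δ(s0, □) = (sR, □, R) → □[sR]□1

The machine reaches the reject state sR and halts.

State sequence: s0 → s0 → sR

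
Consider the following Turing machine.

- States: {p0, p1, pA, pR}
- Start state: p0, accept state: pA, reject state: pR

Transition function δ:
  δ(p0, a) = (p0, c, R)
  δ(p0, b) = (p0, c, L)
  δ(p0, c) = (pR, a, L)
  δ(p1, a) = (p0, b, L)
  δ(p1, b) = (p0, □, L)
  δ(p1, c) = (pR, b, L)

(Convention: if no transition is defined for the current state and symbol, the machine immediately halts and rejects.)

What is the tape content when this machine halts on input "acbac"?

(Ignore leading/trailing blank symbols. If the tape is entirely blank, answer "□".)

Execution trace:
Initial: [p0]acbac
Step 1: δ(p0, a) = (p0, c, R) → c[p0]cbac
Step 2: δ(p0, c) = (pR, a, L) → [pR]cabac

The machine reaches the reject state pR and halts.

Final tape (ignoring leading/trailing blanks): cabac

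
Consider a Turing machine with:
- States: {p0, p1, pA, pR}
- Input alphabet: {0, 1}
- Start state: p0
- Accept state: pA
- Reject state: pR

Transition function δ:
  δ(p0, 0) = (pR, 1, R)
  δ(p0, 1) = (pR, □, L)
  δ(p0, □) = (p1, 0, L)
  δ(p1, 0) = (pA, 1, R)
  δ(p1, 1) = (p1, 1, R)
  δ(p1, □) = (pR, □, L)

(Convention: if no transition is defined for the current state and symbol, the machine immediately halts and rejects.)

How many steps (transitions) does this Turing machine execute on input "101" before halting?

Execution trace:
Initial: [p0]101
Step 1: δ(p0, 1) = (pR, □, L) → [pR]□□01

The machine reaches the reject state pR and halts.

The machine executed 1 step before halting.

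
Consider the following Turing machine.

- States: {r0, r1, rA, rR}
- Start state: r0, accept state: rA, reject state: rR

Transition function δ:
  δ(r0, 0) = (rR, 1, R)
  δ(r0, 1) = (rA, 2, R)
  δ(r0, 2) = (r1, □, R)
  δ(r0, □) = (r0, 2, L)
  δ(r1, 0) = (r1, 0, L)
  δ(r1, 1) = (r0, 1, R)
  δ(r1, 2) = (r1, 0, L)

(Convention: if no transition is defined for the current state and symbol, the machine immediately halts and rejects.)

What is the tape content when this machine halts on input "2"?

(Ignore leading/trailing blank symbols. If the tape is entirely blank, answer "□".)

Execution trace:
Initial: [r0]2
Step 1: δ(r0, 2) = (r1, □, R) → □[r1]□

No transition is defined for δ(r1, □). By convention the machine halts and rejects.

Final tape (ignoring leading/trailing blanks): □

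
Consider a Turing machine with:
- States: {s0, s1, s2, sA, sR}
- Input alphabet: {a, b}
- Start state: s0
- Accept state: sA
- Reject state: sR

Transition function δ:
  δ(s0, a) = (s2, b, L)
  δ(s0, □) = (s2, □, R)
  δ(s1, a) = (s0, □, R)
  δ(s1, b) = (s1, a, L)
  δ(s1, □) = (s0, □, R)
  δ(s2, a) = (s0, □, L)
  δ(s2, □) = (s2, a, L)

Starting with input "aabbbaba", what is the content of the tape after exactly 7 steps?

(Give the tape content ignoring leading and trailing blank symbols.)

Execution trace:
Initial: [s0]aabbbaba
Step 1: δ(s0, a) = (s2, b, L) → [s2]□babbbaba
Step 2: δ(s2, □) = (s2, a, L) → [s2]□ababbbaba
Step 3: δ(s2, □) = (s2, a, L) → [s2]□aababbbaba
Step 4: δ(s2, □) = (s2, a, L) → [s2]□aaababbbaba
Step 5: δ(s2, □) = (s2, a, L) → [s2]□aaaababbbaba
Step 6: δ(s2, □) = (s2, a, L) → [s2]□aaaaababbbaba
Step 7: δ(s2, □) = (s2, a, L) → [s2]□aaaaaababbbaba

After 7 steps, the tape (ignoring leading/trailing blanks) is: aaaaaababbbaba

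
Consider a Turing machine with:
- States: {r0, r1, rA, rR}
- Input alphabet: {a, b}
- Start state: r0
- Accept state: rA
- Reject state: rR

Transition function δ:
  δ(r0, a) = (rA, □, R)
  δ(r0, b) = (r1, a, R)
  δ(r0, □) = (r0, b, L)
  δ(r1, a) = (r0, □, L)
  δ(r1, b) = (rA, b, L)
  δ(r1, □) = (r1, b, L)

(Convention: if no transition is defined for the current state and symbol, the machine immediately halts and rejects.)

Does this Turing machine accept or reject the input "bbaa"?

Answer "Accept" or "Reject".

Execution trace:
Initial: [r0]bbaa
Step 1: δ(r0, b) = (r1, a, R) → a[r1]baa
Step 2: δ(r1, b) = (rA, b, L) → [rA]abaa

The machine reaches the accept state rA and halts.

Answer: Accept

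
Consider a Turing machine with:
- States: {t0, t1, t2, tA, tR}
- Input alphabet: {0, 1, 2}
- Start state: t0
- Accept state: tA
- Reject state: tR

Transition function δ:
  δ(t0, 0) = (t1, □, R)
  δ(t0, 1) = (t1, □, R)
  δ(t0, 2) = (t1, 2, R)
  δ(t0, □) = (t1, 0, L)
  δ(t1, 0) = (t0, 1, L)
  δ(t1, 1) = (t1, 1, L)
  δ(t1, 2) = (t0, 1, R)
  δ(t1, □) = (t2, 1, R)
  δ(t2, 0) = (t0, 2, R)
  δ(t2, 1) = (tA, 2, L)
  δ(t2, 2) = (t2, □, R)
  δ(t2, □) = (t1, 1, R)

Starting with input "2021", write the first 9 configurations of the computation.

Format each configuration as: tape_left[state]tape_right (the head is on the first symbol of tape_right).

Transitions applied:
Step 1: δ(t0, 2) = (t1, 2, R)
Step 2: δ(t1, 0) = (t0, 1, L)
Step 3: δ(t0, 2) = (t1, 2, R)
Step 4: δ(t1, 1) = (t1, 1, L)
Step 5: δ(t1, 2) = (t0, 1, R)
Step 6: δ(t0, 1) = (t1, □, R)
Step 7: δ(t1, 2) = (t0, 1, R)
Step 8: δ(t0, 1) = (t1, □, R)

The first 9 configurations are:
[t0]2021 ⊢ 2[t1]021 ⊢ [t0]2121 ⊢ 2[t1]121 ⊢ [t1]2121 ⊢ 1[t0]121 ⊢ 1□[t1]21 ⊢ 1□1[t0]1 ⊢ 1□1□[t1]□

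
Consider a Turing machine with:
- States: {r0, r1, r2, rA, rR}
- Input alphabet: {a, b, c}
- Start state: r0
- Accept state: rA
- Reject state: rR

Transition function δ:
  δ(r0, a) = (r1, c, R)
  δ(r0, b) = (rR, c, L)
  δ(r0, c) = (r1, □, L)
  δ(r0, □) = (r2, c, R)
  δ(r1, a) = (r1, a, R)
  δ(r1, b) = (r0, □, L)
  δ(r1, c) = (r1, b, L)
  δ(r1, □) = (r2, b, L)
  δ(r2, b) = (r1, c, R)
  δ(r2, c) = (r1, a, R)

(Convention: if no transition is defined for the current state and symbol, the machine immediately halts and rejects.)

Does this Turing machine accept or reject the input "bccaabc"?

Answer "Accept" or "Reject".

Execution trace:
Initial: [r0]bccaabc
Step 1: δ(r0, b) = (rR, c, L) → [rR]□cccaabc

The machine reaches the reject state rR and halts.

Answer: Reject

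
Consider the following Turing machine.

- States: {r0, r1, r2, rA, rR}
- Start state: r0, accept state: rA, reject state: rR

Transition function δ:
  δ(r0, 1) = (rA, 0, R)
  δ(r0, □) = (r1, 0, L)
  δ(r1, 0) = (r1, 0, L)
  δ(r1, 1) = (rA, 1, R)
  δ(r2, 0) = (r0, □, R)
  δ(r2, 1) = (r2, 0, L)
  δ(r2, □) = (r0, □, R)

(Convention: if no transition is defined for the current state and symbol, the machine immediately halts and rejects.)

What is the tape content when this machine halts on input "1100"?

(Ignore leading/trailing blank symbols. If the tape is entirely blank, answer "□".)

Execution trace:
Initial: [r0]1100
Step 1: δ(r0, 1) = (rA, 0, R) → 0[rA]100

The machine reaches the accept state rA and halts.

Final tape (ignoring leading/trailing blanks): 0100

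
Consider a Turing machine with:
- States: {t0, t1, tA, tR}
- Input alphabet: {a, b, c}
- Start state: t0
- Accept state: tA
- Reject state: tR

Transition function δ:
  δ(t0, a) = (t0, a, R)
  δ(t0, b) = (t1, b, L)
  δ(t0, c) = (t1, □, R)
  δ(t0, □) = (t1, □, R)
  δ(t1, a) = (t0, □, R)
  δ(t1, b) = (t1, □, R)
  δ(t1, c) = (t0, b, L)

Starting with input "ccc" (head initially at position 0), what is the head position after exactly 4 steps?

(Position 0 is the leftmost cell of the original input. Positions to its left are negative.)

Execution trace (head position shown):
Step 0: [t0]ccc  (head at position 0)
Step 1: move right → □[t1]cc  (head at position 1)
Step 2: move left → [t0]□bc  (head at position 0)
Step 3: move right → □[t1]bc  (head at position 1)
Step 4: move right → □□[t1]c  (head at position 2)

After 4 steps, the head is at position 2.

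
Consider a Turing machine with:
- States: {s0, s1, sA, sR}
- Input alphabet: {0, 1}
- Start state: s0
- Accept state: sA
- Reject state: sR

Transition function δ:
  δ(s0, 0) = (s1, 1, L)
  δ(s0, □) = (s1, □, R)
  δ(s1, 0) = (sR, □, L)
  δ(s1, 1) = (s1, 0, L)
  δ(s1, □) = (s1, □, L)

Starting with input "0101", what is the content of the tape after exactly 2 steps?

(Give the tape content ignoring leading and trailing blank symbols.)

Execution trace:
Initial: [s0]0101
Step 1: δ(s0, 0) = (s1, 1, L) → [s1]□1101
Step 2: δ(s1, □) = (s1, □, L) → [s1]□□1101

After 2 steps, the tape (ignoring leading/trailing blanks) is: 1101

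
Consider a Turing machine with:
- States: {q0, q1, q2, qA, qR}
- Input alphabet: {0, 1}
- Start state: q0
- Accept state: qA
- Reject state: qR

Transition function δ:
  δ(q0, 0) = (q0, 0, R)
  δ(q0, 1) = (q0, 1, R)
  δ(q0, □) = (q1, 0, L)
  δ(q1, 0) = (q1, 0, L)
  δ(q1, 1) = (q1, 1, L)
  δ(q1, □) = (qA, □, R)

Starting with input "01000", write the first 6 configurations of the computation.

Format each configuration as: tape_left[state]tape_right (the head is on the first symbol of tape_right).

Transitions applied:
Step 1: δ(q0, 0) = (q0, 0, R)
Step 2: δ(q0, 1) = (q0, 1, R)
Step 3: δ(q0, 0) = (q0, 0, R)
Step 4: δ(q0, 0) = (q0, 0, R)
Step 5: δ(q0, 0) = (q0, 0, R)

The first 6 configurations are:
[q0]01000 ⊢ 0[q0]1000 ⊢ 01[q0]000 ⊢ 010[q0]00 ⊢ 0100[q0]0 ⊢ 01000[q0]□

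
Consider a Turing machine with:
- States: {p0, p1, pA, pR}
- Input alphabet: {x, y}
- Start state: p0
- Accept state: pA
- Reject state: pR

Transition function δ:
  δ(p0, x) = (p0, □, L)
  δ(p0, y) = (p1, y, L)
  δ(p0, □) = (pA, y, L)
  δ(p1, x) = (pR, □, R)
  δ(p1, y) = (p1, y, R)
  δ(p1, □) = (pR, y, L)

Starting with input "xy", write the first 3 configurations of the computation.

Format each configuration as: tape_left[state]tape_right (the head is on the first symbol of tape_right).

Transitions applied:
Step 1: δ(p0, x) = (p0, □, L)
Step 2: δ(p0, □) = (pA, y, L)

The first 3 configurations are:
[p0]xy ⊢ [p0]□□y ⊢ [pA]□y□y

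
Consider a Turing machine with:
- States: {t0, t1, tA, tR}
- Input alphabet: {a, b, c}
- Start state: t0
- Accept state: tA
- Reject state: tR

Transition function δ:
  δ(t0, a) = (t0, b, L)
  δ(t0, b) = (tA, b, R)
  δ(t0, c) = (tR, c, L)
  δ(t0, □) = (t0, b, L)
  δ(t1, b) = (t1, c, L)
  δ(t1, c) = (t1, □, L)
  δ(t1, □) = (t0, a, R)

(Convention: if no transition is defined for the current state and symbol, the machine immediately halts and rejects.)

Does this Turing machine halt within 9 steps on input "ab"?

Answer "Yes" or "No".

Execution trace:
Initial: [t0]ab
Step 1: δ(t0, a) = (t0, b, L) → [t0]□bb
Step 2: δ(t0, □) = (t0, b, L) → [t0]□bbb
Step 3: δ(t0, □) = (t0, b, L) → [t0]□bbbb
Step 4: δ(t0, □) = (t0, b, L) → [t0]□bbbbb
Step 5: δ(t0, □) = (t0, b, L) → [t0]□bbbbbb
Step 6: δ(t0, □) = (t0, b, L) → [t0]□bbbbbbb
Step 7: δ(t0, □) = (t0, b, L) → [t0]□bbbbbbbb
Step 8: δ(t0, □) = (t0, b, L) → [t0]□bbbbbbbbb
Step 9: δ(t0, □) = (t0, b, L) → [t0]□bbbbbbbbbb

The machine has not reached a halting state after 9 steps.
The machine did not halt within the 9-step bound.

Answer: No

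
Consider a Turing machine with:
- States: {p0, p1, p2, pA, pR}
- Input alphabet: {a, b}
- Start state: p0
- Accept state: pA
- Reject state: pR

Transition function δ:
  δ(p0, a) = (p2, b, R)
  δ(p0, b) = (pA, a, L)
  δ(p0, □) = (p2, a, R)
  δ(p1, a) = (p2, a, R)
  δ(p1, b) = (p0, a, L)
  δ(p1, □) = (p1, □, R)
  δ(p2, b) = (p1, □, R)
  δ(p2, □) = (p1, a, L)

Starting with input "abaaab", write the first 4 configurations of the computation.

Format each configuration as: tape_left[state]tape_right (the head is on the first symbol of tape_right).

Transitions applied:
Step 1: δ(p0, a) = (p2, b, R)
Step 2: δ(p2, b) = (p1, □, R)
Step 3: δ(p1, a) = (p2, a, R)

The first 4 configurations are:
[p0]abaaab ⊢ b[p2]baaab ⊢ b□[p1]aaab ⊢ b□a[p2]aab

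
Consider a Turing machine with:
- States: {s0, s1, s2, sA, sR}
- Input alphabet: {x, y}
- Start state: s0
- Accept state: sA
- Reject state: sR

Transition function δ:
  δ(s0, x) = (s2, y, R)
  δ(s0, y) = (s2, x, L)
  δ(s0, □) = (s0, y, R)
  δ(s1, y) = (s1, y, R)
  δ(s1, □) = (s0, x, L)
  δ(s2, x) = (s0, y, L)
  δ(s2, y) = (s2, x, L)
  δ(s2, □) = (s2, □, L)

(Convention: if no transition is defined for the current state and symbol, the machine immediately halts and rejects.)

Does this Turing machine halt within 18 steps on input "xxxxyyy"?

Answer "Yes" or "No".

Execution trace:
Initial: [s0]xxxxyyy
Step 1: δ(s0, x) = (s2, y, R) → y[s2]xxxyyy
Step 2: δ(s2, x) = (s0, y, L) → [s0]yyxxyyy
Step 3: δ(s0, y) = (s2, x, L) → [s2]□xyxxyyy
Step 4: δ(s2, □) = (s2, □, L) → [s2]□□xyxxyyy
Step 5: δ(s2, □) = (s2, □, L) → [s2]□□□xyxxyyy
Step 6: δ(s2, □) = (s2, □, L) → [s2]□□□□xyxxyyy
Step 7: δ(s2, □) = (s2, □, L) → [s2]□□□□□xyxxyyy
Step 8: δ(s2, □) = (s2, □, L) → [s2]□□□□□□xyxxyyy
Step 9: δ(s2, □) = (s2, □, L) → [s2]□□□□□□□xyxxyyy
Step 10: δ(s2, □) = (s2, □, L) → [s2]□□□□□□□□xyxxyyy
Step 11: δ(s2, □) = (s2, □, L) → [s2]□□□□□□□□□xyxxyyy
Step 12: δ(s2, □) = (s2, □, L) → [s2]□□□□□□□□□□xyxxyyy
Step 13: δ(s2, □) = (s2, □, L) → [s2]□□□□□□□□□□□xyxxyyy
Step 14: δ(s2, □) = (s2, □, L) → [s2]□□□□□□□□□□□□xyxxyyy
Step 15: δ(s2, □) = (s2, □, L) → [s2]□□□□□□□□□□□□□xyxxyyy
Step 16: δ(s2, □) = (s2, □, L) → [s2]□□□□□□□□□□□□□□xyxxyyy
Step 17: δ(s2, □) = (s2, □, L) → [s2]□□□□□□□□□□□□□□□xyxxyyy
Step 18: δ(s2, □) = (s2, □, L) → [s2]□□□□□□□□□□□□□□□□xyxxyyy

The machine has not reached a halting state after 18 steps.
The machine did not halt within the 18-step bound.

Answer: No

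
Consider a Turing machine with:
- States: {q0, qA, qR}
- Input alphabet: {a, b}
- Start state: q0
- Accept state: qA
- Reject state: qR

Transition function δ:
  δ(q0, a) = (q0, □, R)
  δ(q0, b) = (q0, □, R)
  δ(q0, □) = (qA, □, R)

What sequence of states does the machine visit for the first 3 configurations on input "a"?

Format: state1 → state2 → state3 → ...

Execution trace:
Initial: [q0]a
Step 1: δ(q0, a) = (q0, □, R) → □[q0]□
Step 2: δ(q0, □) = (qA, □, R) → □□[qA]□

The machine reaches the accept state qA and halts.

State sequence: q0 → q0 → qA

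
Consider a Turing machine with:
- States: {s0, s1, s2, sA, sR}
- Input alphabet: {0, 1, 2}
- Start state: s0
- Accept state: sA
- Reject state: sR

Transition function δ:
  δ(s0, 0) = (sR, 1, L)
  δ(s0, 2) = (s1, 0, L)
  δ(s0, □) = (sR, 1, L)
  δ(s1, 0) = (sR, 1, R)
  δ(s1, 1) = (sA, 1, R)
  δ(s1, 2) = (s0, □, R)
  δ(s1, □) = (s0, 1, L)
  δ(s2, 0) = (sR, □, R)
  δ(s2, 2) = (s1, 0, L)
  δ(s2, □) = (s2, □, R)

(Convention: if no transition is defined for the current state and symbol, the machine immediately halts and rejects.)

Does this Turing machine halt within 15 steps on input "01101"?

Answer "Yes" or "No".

Execution trace:
Initial: [s0]01101
Step 1: δ(s0, 0) = (sR, 1, L) → [sR]□11101

The machine reaches the reject state sR and halts.
The machine halted after 1 step (within the 15-step bound).

Answer: Yes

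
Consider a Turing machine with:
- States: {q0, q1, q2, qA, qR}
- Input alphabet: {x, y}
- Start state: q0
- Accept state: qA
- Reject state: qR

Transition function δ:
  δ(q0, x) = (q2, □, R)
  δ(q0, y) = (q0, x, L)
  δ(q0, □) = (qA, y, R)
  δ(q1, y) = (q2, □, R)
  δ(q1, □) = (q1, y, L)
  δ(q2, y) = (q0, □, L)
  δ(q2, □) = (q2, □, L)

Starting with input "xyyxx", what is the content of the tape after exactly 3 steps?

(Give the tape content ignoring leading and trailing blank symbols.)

Execution trace:
Initial: [q0]xyyxx
Step 1: δ(q0, x) = (q2, □, R) → □[q2]yyxx
Step 2: δ(q2, y) = (q0, □, L) → [q0]□□yxx
Step 3: δ(q0, □) = (qA, y, R) → y[qA]□yxx

The machine reaches the accept state qA and halts.

After 3 steps, the tape (ignoring leading/trailing blanks) is: y□yxx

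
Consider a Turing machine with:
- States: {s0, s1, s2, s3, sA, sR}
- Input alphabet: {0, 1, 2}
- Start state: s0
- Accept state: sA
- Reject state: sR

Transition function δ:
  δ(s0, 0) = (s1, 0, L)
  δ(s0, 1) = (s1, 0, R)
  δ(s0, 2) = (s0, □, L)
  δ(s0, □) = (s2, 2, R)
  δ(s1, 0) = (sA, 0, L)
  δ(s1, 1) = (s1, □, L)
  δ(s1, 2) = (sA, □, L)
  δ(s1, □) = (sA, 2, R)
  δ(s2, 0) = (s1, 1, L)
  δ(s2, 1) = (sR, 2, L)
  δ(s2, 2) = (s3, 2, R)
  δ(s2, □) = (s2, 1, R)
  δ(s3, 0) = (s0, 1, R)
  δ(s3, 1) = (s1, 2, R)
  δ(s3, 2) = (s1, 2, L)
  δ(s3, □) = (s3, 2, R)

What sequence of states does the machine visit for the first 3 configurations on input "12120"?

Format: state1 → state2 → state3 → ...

Execution trace:
Initial: [s0]12120
Step 1: δ(s0, 1) = (s1, 0, R) → 0[s1]2120
Step 2: δ(s1, 2) = (sA, □, L) → [sA]0□120

The machine reaches the accept state sA and halts.

State sequence: s0 → s1 → sA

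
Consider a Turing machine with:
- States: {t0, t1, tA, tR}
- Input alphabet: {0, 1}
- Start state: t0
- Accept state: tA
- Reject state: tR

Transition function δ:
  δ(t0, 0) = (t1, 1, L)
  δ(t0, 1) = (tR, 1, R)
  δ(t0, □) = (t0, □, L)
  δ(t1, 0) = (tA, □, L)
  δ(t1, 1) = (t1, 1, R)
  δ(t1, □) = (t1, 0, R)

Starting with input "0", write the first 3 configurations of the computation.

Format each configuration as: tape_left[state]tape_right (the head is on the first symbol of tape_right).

Transitions applied:
Step 1: δ(t0, 0) = (t1, 1, L)
Step 2: δ(t1, □) = (t1, 0, R)

The first 3 configurations are:
[t0]0 ⊢ [t1]□1 ⊢ 0[t1]1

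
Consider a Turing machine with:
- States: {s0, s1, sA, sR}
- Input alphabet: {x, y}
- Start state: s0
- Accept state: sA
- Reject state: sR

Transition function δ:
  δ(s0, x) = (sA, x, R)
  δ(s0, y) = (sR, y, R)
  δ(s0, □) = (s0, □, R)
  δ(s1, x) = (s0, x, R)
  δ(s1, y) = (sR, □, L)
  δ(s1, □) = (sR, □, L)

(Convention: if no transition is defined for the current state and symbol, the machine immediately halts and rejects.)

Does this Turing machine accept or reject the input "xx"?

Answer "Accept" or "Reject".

Execution trace:
Initial: [s0]xx
Step 1: δ(s0, x) = (sA, x, R) → x[sA]x

The machine reaches the accept state sA and halts.

Answer: Accept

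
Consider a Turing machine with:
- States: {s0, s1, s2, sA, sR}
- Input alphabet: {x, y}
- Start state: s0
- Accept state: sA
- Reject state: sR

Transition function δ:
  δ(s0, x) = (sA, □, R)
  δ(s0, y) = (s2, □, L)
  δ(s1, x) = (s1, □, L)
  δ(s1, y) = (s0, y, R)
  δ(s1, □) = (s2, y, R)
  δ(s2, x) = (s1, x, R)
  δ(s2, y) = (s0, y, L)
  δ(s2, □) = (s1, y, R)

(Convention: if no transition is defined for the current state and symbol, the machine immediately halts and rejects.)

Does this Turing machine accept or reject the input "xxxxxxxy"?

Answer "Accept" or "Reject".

Execution trace:
Initial: [s0]xxxxxxxy
Step 1: δ(s0, x) = (sA, □, R) → □[sA]xxxxxxy

The machine reaches the accept state sA and halts.

Answer: Accept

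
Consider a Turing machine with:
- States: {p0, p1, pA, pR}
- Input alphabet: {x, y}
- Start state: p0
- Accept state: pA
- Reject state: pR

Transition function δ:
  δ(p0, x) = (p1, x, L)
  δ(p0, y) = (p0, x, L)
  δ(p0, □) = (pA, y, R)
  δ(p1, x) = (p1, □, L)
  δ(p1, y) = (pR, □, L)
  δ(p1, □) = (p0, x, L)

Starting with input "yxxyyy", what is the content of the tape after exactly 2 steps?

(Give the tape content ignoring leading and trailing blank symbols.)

Execution trace:
Initial: [p0]yxxyyy
Step 1: δ(p0, y) = (p0, x, L) → [p0]□xxxyyy
Step 2: δ(p0, □) = (pA, y, R) → y[pA]xxxyyy

The machine reaches the accept state pA and halts.

After 2 steps, the tape (ignoring leading/trailing blanks) is: yxxxyyy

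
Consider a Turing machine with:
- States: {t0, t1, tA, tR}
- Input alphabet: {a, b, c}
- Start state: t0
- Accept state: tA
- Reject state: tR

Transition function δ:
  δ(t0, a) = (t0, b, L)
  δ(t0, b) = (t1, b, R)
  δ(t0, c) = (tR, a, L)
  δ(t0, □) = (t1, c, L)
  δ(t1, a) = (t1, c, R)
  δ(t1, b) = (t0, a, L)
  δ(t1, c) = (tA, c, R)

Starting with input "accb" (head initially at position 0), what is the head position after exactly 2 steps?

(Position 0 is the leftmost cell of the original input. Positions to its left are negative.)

Execution trace (head position shown):
Step 0: [t0]accb  (head at position 0)
Step 1: move left → [t0]□bccb  (head at position -1)
Step 2: move left → [t1]□cbccb  (head at position -2)

After 2 steps, the head is at position -2.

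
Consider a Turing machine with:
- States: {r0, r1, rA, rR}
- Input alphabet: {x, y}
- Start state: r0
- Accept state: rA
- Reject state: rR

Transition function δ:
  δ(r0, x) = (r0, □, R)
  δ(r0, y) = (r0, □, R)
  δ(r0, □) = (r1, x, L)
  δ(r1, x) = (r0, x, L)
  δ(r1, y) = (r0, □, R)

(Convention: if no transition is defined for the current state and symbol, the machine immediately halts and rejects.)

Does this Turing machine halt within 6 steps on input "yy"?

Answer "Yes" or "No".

Execution trace:
Initial: [r0]yy
Step 1: δ(r0, y) = (r0, □, R) → □[r0]y
Step 2: δ(r0, y) = (r0, □, R) → □□[r0]□
Step 3: δ(r0, □) = (r1, x, L) → □[r1]□x

No transition is defined for δ(r1, □). By convention the machine halts and rejects.
The machine halted after 3 steps (within the 6-step bound).

Answer: Yes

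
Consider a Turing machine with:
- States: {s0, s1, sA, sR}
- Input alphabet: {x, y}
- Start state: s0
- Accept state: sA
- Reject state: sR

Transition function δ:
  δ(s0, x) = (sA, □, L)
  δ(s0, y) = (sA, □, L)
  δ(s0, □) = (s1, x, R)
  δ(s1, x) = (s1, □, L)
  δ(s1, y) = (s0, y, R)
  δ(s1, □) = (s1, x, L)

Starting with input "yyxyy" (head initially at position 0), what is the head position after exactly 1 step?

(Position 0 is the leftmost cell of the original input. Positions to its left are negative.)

Execution trace (head position shown):
Step 0: [s0]yyxyy  (head at position 0)
Step 1: move left → [sA]□□yxyy  (head at position -1)

After 1 step, the head is at position -1.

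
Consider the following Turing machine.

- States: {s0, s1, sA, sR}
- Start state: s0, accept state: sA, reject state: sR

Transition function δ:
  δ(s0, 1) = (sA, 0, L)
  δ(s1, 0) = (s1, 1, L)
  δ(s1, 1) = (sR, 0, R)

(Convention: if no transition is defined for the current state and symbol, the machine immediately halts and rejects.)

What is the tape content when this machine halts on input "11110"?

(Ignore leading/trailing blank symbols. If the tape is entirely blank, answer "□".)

Execution trace:
Initial: [s0]11110
Step 1: δ(s0, 1) = (sA, 0, L) → [sA]□01110

The machine reaches the accept state sA and halts.

Final tape (ignoring leading/trailing blanks): 01110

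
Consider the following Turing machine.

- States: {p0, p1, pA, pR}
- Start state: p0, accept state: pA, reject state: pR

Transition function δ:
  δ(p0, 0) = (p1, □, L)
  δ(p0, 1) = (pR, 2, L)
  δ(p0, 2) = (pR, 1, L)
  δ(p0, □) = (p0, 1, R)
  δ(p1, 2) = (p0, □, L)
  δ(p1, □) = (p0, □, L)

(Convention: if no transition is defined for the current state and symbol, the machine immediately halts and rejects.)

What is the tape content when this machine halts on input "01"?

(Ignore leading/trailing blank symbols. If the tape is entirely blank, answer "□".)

Execution trace:
Initial: [p0]01
Step 1: δ(p0, 0) = (p1, □, L) → [p1]□□1
Step 2: δ(p1, □) = (p0, □, L) → [p0]□□□1
Step 3: δ(p0, □) = (p0, 1, R) → 1[p0]□□1
Step 4: δ(p0, □) = (p0, 1, R) → 11[p0]□1
Step 5: δ(p0, □) = (p0, 1, R) → 111[p0]1
Step 6: δ(p0, 1) = (pR, 2, L) → 11[pR]12

The machine reaches the reject state pR and halts.

Final tape (ignoring leading/trailing blanks): 1112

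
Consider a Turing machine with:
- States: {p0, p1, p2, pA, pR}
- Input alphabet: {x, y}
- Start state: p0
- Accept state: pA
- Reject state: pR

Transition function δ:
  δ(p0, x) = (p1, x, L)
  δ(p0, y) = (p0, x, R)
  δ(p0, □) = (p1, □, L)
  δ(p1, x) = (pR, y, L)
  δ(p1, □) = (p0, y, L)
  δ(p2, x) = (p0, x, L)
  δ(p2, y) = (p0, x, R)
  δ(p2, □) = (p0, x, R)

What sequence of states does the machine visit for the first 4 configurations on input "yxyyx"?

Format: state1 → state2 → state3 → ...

Execution trace:
Initial: [p0]yxyyx
Step 1: δ(p0, y) = (p0, x, R) → x[p0]xyyx
Step 2: δ(p0, x) = (p1, x, L) → [p1]xxyyx
Step 3: δ(p1, x) = (pR, y, L) → [pR]□yxyyx

The machine reaches the reject state pR and halts.

State sequence: p0 → p0 → p1 → pR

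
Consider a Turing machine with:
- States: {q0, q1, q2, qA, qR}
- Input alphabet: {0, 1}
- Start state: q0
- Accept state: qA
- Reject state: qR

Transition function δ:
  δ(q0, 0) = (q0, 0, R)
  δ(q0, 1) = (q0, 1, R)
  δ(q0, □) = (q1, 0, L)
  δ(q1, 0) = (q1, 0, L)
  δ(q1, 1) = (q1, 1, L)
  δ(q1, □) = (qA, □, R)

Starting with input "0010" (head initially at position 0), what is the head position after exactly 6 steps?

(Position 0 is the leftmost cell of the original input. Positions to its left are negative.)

Execution trace (head position shown):
Step 0: [q0]0010  (head at position 0)
Step 1: move right → 0[q0]010  (head at position 1)
Step 2: move right → 00[q0]10  (head at position 2)
Step 3: move right → 001[q0]0  (head at position 3)
Step 4: move right → 0010[q0]□  (head at position 4)
Step 5: move left → 001[q1]00  (head at position 3)
Step 6: move left → 00[q1]100  (head at position 2)

After 6 steps, the head is at position 2.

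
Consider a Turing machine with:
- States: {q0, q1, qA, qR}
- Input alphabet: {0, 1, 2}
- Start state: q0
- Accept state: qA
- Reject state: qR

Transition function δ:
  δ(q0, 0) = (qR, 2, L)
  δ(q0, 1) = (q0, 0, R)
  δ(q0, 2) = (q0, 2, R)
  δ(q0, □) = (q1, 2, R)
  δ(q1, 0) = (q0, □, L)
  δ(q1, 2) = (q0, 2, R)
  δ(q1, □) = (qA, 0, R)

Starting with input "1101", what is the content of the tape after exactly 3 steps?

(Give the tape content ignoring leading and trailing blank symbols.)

Execution trace:
Initial: [q0]1101
Step 1: δ(q0, 1) = (q0, 0, R) → 0[q0]101
Step 2: δ(q0, 1) = (q0, 0, R) → 00[q0]01
Step 3: δ(q0, 0) = (qR, 2, L) → 0[qR]021

The machine reaches the reject state qR and halts.

After 3 steps, the tape (ignoring leading/trailing blanks) is: 0021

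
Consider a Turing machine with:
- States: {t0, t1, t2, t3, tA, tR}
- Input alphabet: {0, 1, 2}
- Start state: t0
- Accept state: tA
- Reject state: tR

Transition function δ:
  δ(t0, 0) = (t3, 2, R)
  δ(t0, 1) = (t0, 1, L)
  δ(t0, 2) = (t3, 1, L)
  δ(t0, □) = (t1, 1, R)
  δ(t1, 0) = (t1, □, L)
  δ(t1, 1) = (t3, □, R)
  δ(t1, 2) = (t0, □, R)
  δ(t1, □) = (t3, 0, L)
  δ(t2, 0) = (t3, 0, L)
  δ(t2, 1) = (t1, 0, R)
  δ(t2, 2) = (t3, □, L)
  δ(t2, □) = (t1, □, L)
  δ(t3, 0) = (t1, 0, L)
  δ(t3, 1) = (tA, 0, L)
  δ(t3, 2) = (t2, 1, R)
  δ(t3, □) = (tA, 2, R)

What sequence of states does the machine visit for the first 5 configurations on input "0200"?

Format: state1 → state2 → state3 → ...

Execution trace:
Initial: [t0]0200
Step 1: δ(t0, 0) = (t3, 2, R) → 2[t3]200
Step 2: δ(t3, 2) = (t2, 1, R) → 21[t2]00
Step 3: δ(t2, 0) = (t3, 0, L) → 2[t3]100
Step 4: δ(t3, 1) = (tA, 0, L) → [tA]2000

The machine reaches the accept state tA and halts.

State sequence: t0 → t3 → t2 → t3 → tA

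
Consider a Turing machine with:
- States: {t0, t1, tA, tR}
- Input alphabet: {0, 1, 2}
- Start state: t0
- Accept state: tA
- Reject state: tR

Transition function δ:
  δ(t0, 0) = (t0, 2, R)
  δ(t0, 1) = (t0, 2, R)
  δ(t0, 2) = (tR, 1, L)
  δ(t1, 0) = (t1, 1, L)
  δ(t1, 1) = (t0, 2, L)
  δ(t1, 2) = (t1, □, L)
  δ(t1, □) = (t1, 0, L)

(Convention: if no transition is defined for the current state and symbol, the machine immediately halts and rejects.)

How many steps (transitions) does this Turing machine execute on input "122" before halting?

Execution trace:
Initial: [t0]122
Step 1: δ(t0, 1) = (t0, 2, R) → 2[t0]22
Step 2: δ(t0, 2) = (tR, 1, L) → [tR]212

The machine reaches the reject state tR and halts.

The machine executed 2 steps before halting.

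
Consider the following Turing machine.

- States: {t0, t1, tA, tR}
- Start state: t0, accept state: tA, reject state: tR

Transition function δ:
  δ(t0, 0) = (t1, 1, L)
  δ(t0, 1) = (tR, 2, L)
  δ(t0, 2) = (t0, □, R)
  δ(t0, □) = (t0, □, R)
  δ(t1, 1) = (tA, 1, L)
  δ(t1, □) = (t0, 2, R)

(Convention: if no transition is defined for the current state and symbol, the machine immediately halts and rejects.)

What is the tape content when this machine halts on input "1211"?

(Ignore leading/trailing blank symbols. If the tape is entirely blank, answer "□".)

Execution trace:
Initial: [t0]1211
Step 1: δ(t0, 1) = (tR, 2, L) → [tR]□2211

The machine reaches the reject state tR and halts.

Final tape (ignoring leading/trailing blanks): 2211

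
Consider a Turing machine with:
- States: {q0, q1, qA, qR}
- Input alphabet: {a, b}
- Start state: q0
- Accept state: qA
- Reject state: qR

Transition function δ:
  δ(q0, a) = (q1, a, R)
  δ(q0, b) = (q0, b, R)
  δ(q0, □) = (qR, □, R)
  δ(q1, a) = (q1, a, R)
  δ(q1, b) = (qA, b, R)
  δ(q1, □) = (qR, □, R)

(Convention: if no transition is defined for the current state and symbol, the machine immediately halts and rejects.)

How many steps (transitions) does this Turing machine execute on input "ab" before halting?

Execution trace:
Initial: [q0]ab
Step 1: δ(q0, a) = (q1, a, R) → a[q1]b
Step 2: δ(q1, b) = (qA, b, R) → ab[qA]□

The machine reaches the accept state qA and halts.

The machine executed 2 steps before halting.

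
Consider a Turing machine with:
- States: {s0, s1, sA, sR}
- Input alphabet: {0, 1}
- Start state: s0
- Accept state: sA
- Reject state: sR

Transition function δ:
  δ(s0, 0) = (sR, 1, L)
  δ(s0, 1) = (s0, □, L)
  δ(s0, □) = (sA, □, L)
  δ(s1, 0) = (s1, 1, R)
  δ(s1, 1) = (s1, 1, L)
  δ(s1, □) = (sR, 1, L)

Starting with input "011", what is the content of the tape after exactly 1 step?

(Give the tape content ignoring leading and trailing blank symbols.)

Execution trace:
Initial: [s0]011
Step 1: δ(s0, 0) = (sR, 1, L) → [sR]□111

The machine reaches the reject state sR and halts.

After 1 step, the tape (ignoring leading/trailing blanks) is: 111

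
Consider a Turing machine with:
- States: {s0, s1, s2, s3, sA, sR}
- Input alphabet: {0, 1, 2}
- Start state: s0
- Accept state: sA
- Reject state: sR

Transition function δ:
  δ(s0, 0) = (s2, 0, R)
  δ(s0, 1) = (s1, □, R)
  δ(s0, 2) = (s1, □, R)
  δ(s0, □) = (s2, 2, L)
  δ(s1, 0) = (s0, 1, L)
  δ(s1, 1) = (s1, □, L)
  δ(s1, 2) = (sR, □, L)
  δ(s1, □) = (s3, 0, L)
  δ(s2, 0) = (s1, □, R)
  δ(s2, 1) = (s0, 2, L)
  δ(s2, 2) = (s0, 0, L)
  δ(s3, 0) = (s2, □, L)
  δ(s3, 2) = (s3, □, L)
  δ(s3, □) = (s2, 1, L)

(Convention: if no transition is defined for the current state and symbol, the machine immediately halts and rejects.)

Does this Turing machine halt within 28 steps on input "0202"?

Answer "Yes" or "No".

Execution trace:
Initial: [s0]0202
Step 1: δ(s0, 0) = (s2, 0, R) → 0[s2]202
Step 2: δ(s2, 2) = (s0, 0, L) → [s0]0002
Step 3: δ(s0, 0) = (s2, 0, R) → 0[s2]002
Step 4: δ(s2, 0) = (s1, □, R) → 0□[s1]02
Step 5: δ(s1, 0) = (s0, 1, L) → 0[s0]□12
Step 6: δ(s0, □) = (s2, 2, L) → [s2]0212
Step 7: δ(s2, 0) = (s1, □, R) → □[s1]212
Step 8: δ(s1, 2) = (sR, □, L) → [sR]□□12

The machine reaches the reject state sR and halts.
The machine halted after 8 steps (within the 28-step bound).

Answer: Yes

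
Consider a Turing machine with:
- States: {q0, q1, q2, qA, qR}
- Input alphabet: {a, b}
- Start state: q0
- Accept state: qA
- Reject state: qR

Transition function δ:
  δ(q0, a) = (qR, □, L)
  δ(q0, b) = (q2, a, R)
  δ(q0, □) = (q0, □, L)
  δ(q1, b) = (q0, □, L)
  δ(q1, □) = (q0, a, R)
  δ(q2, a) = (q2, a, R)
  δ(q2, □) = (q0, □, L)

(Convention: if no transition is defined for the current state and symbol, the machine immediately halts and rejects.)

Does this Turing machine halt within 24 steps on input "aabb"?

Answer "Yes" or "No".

Execution trace:
Initial: [q0]aabb
Step 1: δ(q0, a) = (qR, □, L) → [qR]□□abb

The machine reaches the reject state qR and halts.
The machine halted after 1 step (within the 24-step bound).

Answer: Yes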